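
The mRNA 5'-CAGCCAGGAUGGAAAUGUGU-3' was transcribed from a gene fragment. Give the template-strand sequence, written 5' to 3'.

Replace U with T to get the coding DNA strand: CAGCCAGGATGGAAATGTGT. The template strand is its reverse complement (complement GTCGGTCCTACCTTTACACA, then reverse).

5′-ACACATTTCCATCCTGGCTG-3′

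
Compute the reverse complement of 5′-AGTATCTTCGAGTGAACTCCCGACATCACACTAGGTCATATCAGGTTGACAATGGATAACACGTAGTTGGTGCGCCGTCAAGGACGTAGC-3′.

5'-GCTACGTCCTTGACGGCGCACCAACTACGTGTTATCCATTGTCAACCTGATATGACCTAGTGTGATGTCGGGAGTTCACTCGAAGATACT-3'

Reading the sequence 3'→5' and pairing each base (A↔T, G↔C) gives the reverse complement directly.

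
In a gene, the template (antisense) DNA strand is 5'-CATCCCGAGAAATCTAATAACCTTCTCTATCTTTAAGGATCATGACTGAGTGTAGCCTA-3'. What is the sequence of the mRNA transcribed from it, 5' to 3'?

RNA polymerase reads the template 3'→5' and synthesizes mRNA 5'→3' by base-pairing (A→U, T→A, G↔C). The complement of the template is GTAGGGCTCTTTAGATTATTGGAAGAGATAGAAATTCCTAGTACTGACTCACATCGGAT; antiparallel, so 5'→3' the coding strand is TAGGCTACACTCAGTCATGATCCTTAAAGATAGAGAAGGTTATTAGATTTCTCGGGATG. Replace T with U for the mRNA.

5'-UAGGCUACACUCAGUCAUGAUCCUUAAAGAUAGAGAAGGUUAUUAGAUUUCUCGGGAUG-3'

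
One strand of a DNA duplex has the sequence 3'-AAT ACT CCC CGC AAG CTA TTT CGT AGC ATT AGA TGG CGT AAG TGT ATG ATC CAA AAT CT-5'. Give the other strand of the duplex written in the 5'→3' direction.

The strand is given 3'→5', so its complement runs 5'→3' in the same left-to-right order: pair each base A↔T, G↔C.

5'-TTATGAGGGGCGTTCGATAAAGCATCGTAATCTACCGCATTCACATACTAGGTTTTAGA-3'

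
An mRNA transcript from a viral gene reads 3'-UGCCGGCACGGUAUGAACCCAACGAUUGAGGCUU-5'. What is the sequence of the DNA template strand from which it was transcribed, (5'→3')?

5'-ACGGCCGTGCCATACTTGGGTTGCTAACTCCGAA-3'

Written 5'→3' the mRNA is UUCGGAGUUAGCAACCCAAGUAUGGCACGGCCGU, so the coding DNA strand is TTCGGAGTTAGCAACCCAAGTATGGCACGGCCGT. The template is its reverse complement.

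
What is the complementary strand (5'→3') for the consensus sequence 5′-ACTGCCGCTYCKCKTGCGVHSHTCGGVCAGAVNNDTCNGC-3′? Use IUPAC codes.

Standard pairs A↔T, G↔C; ambiguity codes pair Y↔R, K↔M, S↔S, D↔H, V↔B, N↔N. Complement (TGACGGCGARGMGMACGCBDSDAGCCBGTCTBNNHAGNCG), then reverse for 5'→3'.

5'-GCNGAHNNBTCTGBCCGADSDBCGCAMGMGRAGCGGCAGT-3'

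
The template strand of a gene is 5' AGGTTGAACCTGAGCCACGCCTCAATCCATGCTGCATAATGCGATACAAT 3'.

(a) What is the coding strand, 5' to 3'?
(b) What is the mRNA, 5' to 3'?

(a) 5′-ATTGTATCGCATTATGCAGCATGGATTGAGGCGTGGCTCAGGTTCAACCT-3′
(b) 5'-AUUGUAUCGCAUUAUGCAGCAUGGAUUGAGGCGUGGCUCAGGUUCAACCU-3'

(a) The coding strand is the reverse complement of the template: complement TCCAACTTGGACTCGGTGCGGAGTTAGGTACGACGTATTACGCTATGTTA, then reverse.
(b) mRNA has the coding-strand sequence with T→U.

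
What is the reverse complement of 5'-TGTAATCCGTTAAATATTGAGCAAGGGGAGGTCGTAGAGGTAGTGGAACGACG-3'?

5'-CGTCGTTCCACTACCTCTACGACCTCCCCTTGCTCAATATTTAACGGATTACA-3'

Complement each base (A↔T, G↔C): ACATTAGGCAATTTATAACTCGTTCCCCTCCAGCATCTCCATCACCTTGCTGC. Then reverse.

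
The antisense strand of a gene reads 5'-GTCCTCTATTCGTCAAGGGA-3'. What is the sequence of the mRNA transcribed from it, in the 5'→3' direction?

5'-UCCCUUGACGAAUAGAGGAC-3'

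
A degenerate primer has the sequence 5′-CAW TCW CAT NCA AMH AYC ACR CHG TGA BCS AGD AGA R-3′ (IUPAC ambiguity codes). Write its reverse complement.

5'-YTCTHCTSGVTCACDGYGTGRTDKTTGNATGWGAWTG-3'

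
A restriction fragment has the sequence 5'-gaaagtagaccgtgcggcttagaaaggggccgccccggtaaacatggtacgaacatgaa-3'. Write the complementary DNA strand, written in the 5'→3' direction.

5'-TTCATGTTCGTACCATGTTTACCGGGGCGGCCCCTTTCTAAGCCGCACGGTCTACTTTC-3'

The complement of GAAAGTAGACCGTGCGGCTTAGAAAGGGGCCGCCCCGGTAAACATGGTACGAACATGAA is CTTTCATCTGGCACGCCGAATCTTTCCCCGGCGGGGCCATTTGTACCATGCTTGTACTT (A↔T, G↔C). DNA strands are antiparallel, so the complementary strand runs 3'→5'; reversing gives the 5'→3' form.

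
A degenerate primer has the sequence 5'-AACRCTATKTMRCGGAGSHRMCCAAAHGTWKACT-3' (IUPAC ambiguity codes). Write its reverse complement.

5'-AGTMWACDTTTGGKYDSCTCCGYKAMATAGYGTT-3'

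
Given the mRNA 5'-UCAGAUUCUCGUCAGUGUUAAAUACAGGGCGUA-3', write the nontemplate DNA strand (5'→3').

5′-TCAGATTCTCGTCAGTGTTAAATACAGGGCGTA-3′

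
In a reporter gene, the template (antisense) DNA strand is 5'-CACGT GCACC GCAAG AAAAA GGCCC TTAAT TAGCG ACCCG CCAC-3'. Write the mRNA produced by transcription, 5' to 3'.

5'-GUGGCGGGUCGCUAAUUAAGGGCCUUUUUCUUGCGGUGCACGUG-3'

RNA polymerase reads the template 3'→5' and synthesizes mRNA 5'→3' by base-pairing (A→U, T→A, G↔C). The complement of the template is GTGCACGTGGCGTTCTTTTTCCGGGAATTAATCGCTGGGCGGTG; antiparallel, so 5'→3' the coding strand is GTGGCGGGTCGCTAATTAAGGGCCTTTTTCTTGCGGTGCACGTG. Replace T with U for the mRNA.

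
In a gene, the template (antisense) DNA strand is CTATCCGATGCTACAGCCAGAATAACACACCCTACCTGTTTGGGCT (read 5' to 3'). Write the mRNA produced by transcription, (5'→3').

5'-AGCCCAAACAGGUAGGGUGUGUUAUUCUGGCUGUAGCAUCGGAUAG-3'

The mRNA has the sequence of the coding strand (reverse complement of the template) with T→U. Reverse complement of CTATCCGATGCTACAGCCAGAATAACACACCCTACCTGTTTGGGCT is AGCCCAAACAGGTAGGGTGTGTTATTCTGGCTGTAGCATCGGATAG; then T→U.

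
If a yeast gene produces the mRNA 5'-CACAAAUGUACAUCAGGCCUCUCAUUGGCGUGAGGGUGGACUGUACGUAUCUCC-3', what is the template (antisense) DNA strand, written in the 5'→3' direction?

Replace U with T to get the coding DNA strand: CACAAATGTACATCAGGCCTCTCATTGGCGTGAGGGTGGACTGTACGTATCTCC. The template strand is its reverse complement (complement GTGTTTACATGTAGTCCGGAGAGTAACCGCACTCCCACCTGACATGCATAGAGG, then reverse).

5′-GGAGATACGTACAGTCCACCCTCACGCCAATGAGAGGCCTGATGTACATTTGTG-3′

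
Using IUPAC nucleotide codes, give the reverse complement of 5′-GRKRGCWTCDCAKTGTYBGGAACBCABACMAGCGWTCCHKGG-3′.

Standard pairs A↔T, G↔C; ambiguity codes pair R↔Y, M↔K, W↔W, B↔V, D↔H. Complement (CYMYCGWAGHGTMACARVCCTTGVGTVTGKTCGCWAGGDMCC), then reverse for 5'→3'.

5'-CCMDGGAWCGCTKGTVTGVGTTCCVRACAMTGHGAWGCYMYC-3'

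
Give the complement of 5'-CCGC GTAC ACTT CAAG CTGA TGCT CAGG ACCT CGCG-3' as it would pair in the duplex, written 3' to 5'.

Base-pairing A↔T, G↔C gives the complement. The complementary strand is antiparallel, so paired with a 5'→3' strand it runs 3'→5'.

3'-GGCGCATGTGAAGTTCGACTACGAGTCCTGGAGCGC-5'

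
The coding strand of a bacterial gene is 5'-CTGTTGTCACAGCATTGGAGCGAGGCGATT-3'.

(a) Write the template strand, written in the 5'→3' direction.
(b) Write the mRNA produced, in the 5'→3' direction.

(a) The template strand is the reverse complement of the coding strand: complement GACAACAGTGTCGTAACCTCGCTCCGCTAA, then reverse.
(b) mRNA matches the coding strand with T→U.

(a) 5′-AATCGCCTCGCTCCAATGCTGTGACAACAG-3′
(b) 5'-CUGUUGUCACAGCAUUGGAGCGAGGCGAUU-3'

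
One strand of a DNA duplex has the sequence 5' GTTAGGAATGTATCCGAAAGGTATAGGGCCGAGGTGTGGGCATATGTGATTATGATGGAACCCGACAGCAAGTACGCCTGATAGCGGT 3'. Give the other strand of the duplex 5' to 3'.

The complement of GTTAGGAATGTATCCGAAAGGTATAGGGCCGAGGTGTGGGCATATGTGATTATGATGGAACCCGACAGCAAGTACGCCTGATAGCGGT is CAATCCTTACATAGGCTTTCCATATCCCGGCTCCACACCCGTATACACTAATACTACCTTGGGCTGTCGTTCATGCGGACTATCGCCA (A↔T, G↔C). DNA strands are antiparallel, so the complementary strand runs 3'→5'; reversing gives the 5'→3' form.

5'-ACCGCTATCAGGCGTACTTGCTGTCGGGTTCCATCATAATCACATATGCCCACACCTCGGCCCTATACCTTTCGGATACATTCCTAAC-3'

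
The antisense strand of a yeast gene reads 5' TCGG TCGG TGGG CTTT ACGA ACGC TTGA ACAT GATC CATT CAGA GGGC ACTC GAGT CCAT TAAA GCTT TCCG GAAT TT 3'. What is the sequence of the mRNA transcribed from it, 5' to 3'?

RNA polymerase reads the template 3'→5' and synthesizes mRNA 5'→3' by base-pairing (A→U, T→A, G↔C). The complement of the template is AGCCAGCCACCCGAAATGCTTGCGAACTTGTACTAGGTAAGTCTCCCGTGAGCTCAGGTAATTTCGAAAGGCCTTAAA; antiparallel, so 5'→3' the coding strand is AAATTCCGGAAAGCTTTAATGGACTCGAGTGCCCTCTGAATGGATCATGTTCAAGCGTTCGTAAAGCCCACCGACCGA. Replace T with U for the mRNA.

5'-AAAUUCCGGAAAGCUUUAAUGGACUCGAGUGCCCUCUGAAUGGAUCAUGUUCAAGCGUUCGUAAAGCCCACCGACCGA-3'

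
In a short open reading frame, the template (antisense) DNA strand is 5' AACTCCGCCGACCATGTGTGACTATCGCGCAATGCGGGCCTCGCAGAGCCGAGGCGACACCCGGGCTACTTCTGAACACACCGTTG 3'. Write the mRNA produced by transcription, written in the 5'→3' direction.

5'-CAACGGUGUGUUCAGAAGUAGCCCGGGUGUCGCCUCGGCUCUGCGAGGCCCGCAUUGCGCGAUAGUCACACAUGGUCGGCGGAGUU-3'

The mRNA has the sequence of the coding strand (reverse complement of the template) with T→U. Reverse complement of AACTCCGCCGACCATGTGTGACTATCGCGCAATGCGGGCCTCGCAGAGCCGAGGCGACACCCGGGCTACTTCTGAACACACCGTTG is CAACGGTGTGTTCAGAAGTAGCCCGGGTGTCGCCTCGGCTCTGCGAGGCCCGCATTGCGCGATAGTCACACATGGTCGGCGGAGTT; then T→U.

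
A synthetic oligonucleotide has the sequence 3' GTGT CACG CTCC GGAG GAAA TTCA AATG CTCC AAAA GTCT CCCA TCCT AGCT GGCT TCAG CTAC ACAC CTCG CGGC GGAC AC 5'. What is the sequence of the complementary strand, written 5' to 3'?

The strand is given 3'→5', so its complement runs 5'→3' in the same left-to-right order: pair each base A↔T, G↔C.

5'-CACAGTGCGAGGCCTCCTTTAAGTTTACGAGGTTTTCAGAGGGTAGGATCGACCGAAGTCGATGTGTGGAGCGCCGCCTGTG-3'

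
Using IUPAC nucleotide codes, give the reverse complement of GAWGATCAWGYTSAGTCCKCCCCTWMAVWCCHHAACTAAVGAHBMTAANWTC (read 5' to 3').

5'-GAWNTTAKVDTCBTTAGTTDDGGWBTKWAGGGGMGGACTSARCWTGATCWTC-3'

Standard pairs A↔T, G↔C; ambiguity codes pair Y↔R, M↔K, W↔W, S↔S, B↔V, H↔D, N↔N. Complement (CTWCTAGTWCRASTCAGGMGGGGAWKTBWGGDDTTGATTBCTDVKATTNWAG), then reverse for 5'→3'.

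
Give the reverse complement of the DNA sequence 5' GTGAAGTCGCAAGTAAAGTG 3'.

5'-CACTTTACTTGCGACTTCAC-3'

Complement each base (A↔T, G↔C): CACTTCAGCGTTCATTTCAC. Then reverse.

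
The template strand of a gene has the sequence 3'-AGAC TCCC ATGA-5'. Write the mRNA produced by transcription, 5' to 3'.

Reading the template 3'→5' as shown, RNA polymerase pairs each base (A→U, T→A, G↔C) to build mRNA 5'→3' directly.

5'-UCUGAGGGUACU-3'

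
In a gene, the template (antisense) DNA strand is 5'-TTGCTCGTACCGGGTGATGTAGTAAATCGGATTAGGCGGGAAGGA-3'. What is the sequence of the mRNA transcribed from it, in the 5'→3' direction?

The mRNA has the sequence of the coding strand (reverse complement of the template) with T→U. Reverse complement of TTGCTCGTACCGGGTGATGTAGTAAATCGGATTAGGCGGGAAGGA is TCCTTCCCGCCTAATCCGATTTACTACATCACCCGGTACGAGCAA; then T→U.

5′-UCCUUCCCGCCUAAUCCGAUUUACUACAUCACCCGGUACGAGCAA-3′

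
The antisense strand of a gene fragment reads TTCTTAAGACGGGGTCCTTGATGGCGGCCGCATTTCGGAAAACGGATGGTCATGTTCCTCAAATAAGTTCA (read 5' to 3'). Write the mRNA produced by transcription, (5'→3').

5'-UGAACUUAUUUGAGGAACAUGACCAUCCGUUUUCCGAAAUGCGGCCGCCAUCAAGGACCCCGUCUUAAGAA-3'

The mRNA has the sequence of the coding strand (reverse complement of the template) with T→U. Reverse complement of TTCTTAAGACGGGGTCCTTGATGGCGGCCGCATTTCGGAAAACGGATGGTCATGTTCCTCAAATAAGTTCA is TGAACTTATTTGAGGAACATGACCATCCGTTTTCCGAAATGCGGCCGCCATCAAGGACCCCGTCTTAAGAA; then T→U.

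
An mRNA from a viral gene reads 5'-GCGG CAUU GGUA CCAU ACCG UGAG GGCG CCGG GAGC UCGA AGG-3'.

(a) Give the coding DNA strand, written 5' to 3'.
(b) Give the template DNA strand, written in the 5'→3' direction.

(a) The coding strand matches the mRNA with U→T.
(b) The template strand is the reverse complement of the coding strand.

(a) 5'-GCGGCATTGGTACCATACCGTGAGGGCGCCGGGAGCTCGAAGG-3'
(b) 5'-CCTTCGAGCTCCCGGCGCCCTCACGGTATGGTACCAATGCCGC-3'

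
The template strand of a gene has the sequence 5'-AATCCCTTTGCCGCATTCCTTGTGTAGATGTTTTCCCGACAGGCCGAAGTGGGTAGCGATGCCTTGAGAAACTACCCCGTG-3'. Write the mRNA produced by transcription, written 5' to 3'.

The mRNA has the sequence of the coding strand (reverse complement of the template) with T→U. Reverse complement of AATCCCTTTGCCGCATTCCTTGTGTAGATGTTTTCCCGACAGGCCGAAGTGGGTAGCGATGCCTTGAGAAACTACCCCGTG is CACGGGGTAGTTTCTCAAGGCATCGCTACCCACTTCGGCCTGTCGGGAAAACATCTACACAAGGAATGCGGCAAAGGGATT; then T→U.

5'-CACGGGGUAGUUUCUCAAGGCAUCGCUACCCACUUCGGCCUGUCGGGAAAACAUCUACACAAGGAAUGCGGCAAAGGGAUU-3'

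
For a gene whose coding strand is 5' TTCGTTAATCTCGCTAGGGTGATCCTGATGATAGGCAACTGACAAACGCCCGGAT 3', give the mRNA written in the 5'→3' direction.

5'-UUCGUUAAUCUCGCUAGGGUGAUCCUGAUGAUAGGCAACUGACAAACGCCCGGAU-3'

mRNA has the coding-strand sequence with U in place of T.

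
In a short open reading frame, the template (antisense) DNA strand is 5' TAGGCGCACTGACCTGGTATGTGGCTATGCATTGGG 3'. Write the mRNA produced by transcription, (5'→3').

RNA polymerase reads the template 3'→5' and synthesizes mRNA 5'→3' by base-pairing (A→U, T→A, G↔C). The complement of the template is ATCCGCGTGACTGGACCATACACCGATACGTAACCC; antiparallel, so 5'→3' the coding strand is CCCAATGCATAGCCACATACCAGGTCAGTGCGCCTA. Replace T with U for the mRNA.

5'-CCCAAUGCAUAGCCACAUACCAGGUCAGUGCGCCUA-3'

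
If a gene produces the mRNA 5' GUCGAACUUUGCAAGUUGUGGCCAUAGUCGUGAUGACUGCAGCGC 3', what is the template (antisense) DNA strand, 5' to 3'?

5'-GCGCTGCAGTCATCACGACTATGGCCACAACTTGCAAAGTTCGAC-3'

Replace U with T to get the coding DNA strand: GTCGAACTTTGCAAGTTGTGGCCATAGTCGTGATGACTGCAGCGC. The template strand is its reverse complement (complement CAGCTTGAAACGTTCAACACCGGTATCAGCACTACTGACGTCGCG, then reverse).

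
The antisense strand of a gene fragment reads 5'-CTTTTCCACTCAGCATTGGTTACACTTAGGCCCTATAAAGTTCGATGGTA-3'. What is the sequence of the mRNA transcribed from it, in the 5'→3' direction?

5'-UACCAUCGAACUUUAUAGGGCCUAAGUGUAACCAAUGCUGAGUGGAAAAG-3'

RNA polymerase reads the template 3'→5' and synthesizes mRNA 5'→3' by base-pairing (A→U, T→A, G↔C). The complement of the template is GAAAAGGTGAGTCGTAACCAATGTGAATCCGGGATATTTCAAGCTACCAT; antiparallel, so 5'→3' the coding strand is TACCATCGAACTTTATAGGGCCTAAGTGTAACCAATGCTGAGTGGAAAAG. Replace T with U for the mRNA.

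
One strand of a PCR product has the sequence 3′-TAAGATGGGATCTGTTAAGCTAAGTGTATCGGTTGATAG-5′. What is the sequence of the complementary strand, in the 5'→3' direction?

5'-ATTCTACCCTAGACAATTCGATTCACATAGCCAACTATC-3'

The strand is given 3'→5', so its complement runs 5'→3' in the same left-to-right order: pair each base A↔T, G↔C.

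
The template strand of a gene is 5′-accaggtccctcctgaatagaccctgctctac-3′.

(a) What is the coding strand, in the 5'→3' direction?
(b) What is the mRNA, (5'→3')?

(a) 5′-GTAGAGCAGGGTCTATTCAGGAGGGACCTGGT-3′
(b) 5'-GUAGAGCAGGGUCUAUUCAGGAGGGACCUGGU-3'

(a) The coding strand is the reverse complement of the template: complement TGGTCCAGGGAGGACTTATCTGGGACGAGATG, then reverse.
(b) mRNA has the coding-strand sequence with T→U.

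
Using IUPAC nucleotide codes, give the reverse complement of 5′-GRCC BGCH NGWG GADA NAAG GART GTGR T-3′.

Standard pairs A↔T, G↔C; ambiguity codes pair R↔Y, W↔W, B↔V, D↔H, N↔N. Complement (CYGGVCGDNCWCCTHTNTTCCTYACACYA), then reverse for 5'→3'.

5'-AYCACAYTCCTTNTHTCCWCNDGCVGGYC-3'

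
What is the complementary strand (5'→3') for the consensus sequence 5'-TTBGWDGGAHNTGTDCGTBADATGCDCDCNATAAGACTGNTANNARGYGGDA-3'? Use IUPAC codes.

5'-THCCRCYTNNTANCAGTCTTATNGHGHGCATHTVACGHACANDTCCHWCVAA-3'

Standard pairs A↔T, G↔C; ambiguity codes pair R↔Y, W↔W, B↔V, D↔H, N↔N. Complement (AAVCWHCCTDNACAHGCAVTHTACGHGHGNTATTCTGACNATNNTYCRCCHT), then reverse for 5'→3'.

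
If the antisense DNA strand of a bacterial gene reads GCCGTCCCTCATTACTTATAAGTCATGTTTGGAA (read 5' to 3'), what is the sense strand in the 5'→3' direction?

5′-TTCCAAACATGACTTATAAGTAATGAGGGACGGC-3′

The coding strand is complementary and antiparallel to the template: take the complement (A↔T, G↔C) and reverse.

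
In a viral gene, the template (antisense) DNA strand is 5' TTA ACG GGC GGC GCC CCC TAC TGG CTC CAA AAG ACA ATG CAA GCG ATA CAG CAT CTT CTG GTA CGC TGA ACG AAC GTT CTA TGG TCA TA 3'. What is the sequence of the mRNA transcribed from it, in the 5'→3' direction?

The mRNA has the sequence of the coding strand (reverse complement of the template) with T→U. Reverse complement of TTAACGGGCGGCGCCCCCTACTGGCTCCAAAAGACAATGCAAGCGATACAGCATCTTCTGGTACGCTGAACGAACGTTCTATGGTCATA is TATGACCATAGAACGTTCGTTCAGCGTACCAGAAGATGCTGTATCGCTTGCATTGTCTTTTGGAGCCAGTAGGGGGCGCCGCCCGTTAA; then T→U.

5'-UAUGACCAUAGAACGUUCGUUCAGCGUACCAGAAGAUGCUGUAUCGCUUGCAUUGUCUUUUGGAGCCAGUAGGGGGCGCCGCCCGUUAA-3'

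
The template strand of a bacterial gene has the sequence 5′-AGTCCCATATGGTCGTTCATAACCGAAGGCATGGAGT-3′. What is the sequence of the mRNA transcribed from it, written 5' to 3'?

5′-ACUCCAUGCCUUCGGUUAUGAACGACCAUAUGGGACU-3′

The mRNA has the sequence of the coding strand (reverse complement of the template) with T→U. Reverse complement of AGTCCCATATGGTCGTTCATAACCGAAGGCATGGAGT is ACTCCATGCCTTCGGTTATGAACGACCATATGGGACT; then T→U.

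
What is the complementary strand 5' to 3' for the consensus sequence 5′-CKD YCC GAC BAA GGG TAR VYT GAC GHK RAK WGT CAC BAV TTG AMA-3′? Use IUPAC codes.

5'-TKTCAABTVGTGACWMTYMDCGTCARBYTACCCTTVGTCGGRHMG-3'

Standard pairs A↔T, G↔C; ambiguity codes pair R↔Y, M↔K, W↔W, B↔V, D↔H. Complement (GMHRGGCTGVTTCCCATYBRACTGCDMYTMWCAGTGVTBAACTKT), then reverse for 5'→3'.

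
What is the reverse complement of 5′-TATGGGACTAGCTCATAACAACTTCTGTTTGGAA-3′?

5'-TTCCAAACAGAAGTTGTTATGAGCTAGTCCCATA-3'

Complement each base (A↔T, G↔C): ATACCCTGATCGAGTATTGTTGAAGACAAACCTT. Then reverse.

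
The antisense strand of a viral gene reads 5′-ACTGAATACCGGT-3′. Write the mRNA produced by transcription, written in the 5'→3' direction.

5'-ACCGGUAUUCAGU-3'

The mRNA has the sequence of the coding strand (reverse complement of the template) with T→U. Reverse complement of ACTGAATACCGGT is ACCGGTATTCAGT; then T→U.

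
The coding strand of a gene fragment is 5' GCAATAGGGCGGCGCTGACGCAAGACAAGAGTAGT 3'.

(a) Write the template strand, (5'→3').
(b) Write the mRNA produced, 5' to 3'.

(a) The template strand is the reverse complement of the coding strand: complement CGTTATCCCGCCGCGACTGCGTTCTGTTCTCATCA, then reverse.
(b) mRNA matches the coding strand with T→U.

(a) 5'-ACTACTCTTGTCTTGCGTCAGCGCCGCCCTATTGC-3'
(b) 5'-GCAAUAGGGCGGCGCUGACGCAAGACAAGAGUAGU-3'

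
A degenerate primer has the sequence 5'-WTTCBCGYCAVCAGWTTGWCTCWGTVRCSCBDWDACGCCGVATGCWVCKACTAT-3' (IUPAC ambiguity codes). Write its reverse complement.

5'-ATAGTMGBWGCATBCGGCGTHWHVGSGYBACWGAGWCAAWCTGBTGRCGVGAAW-3'

Standard pairs A↔T, G↔C; ambiguity codes pair R↔Y, K↔M, W↔W, S↔S, B↔V, D↔H. Complement (WAAGVGCRGTBGTCWAACWGAGWCABYGSGVHWHTGCGGCBTACGWBGMTGATA), then reverse for 5'→3'.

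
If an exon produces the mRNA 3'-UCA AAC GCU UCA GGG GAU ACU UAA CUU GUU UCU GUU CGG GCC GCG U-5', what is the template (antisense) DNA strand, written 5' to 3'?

Written 5'→3' the mRNA is UGCGCCGGGCUUGUCUUUGUUCAAUUCAUAGGGGACUUCGCAAACU, so the coding DNA strand is TGCGCCGGGCTTGTCTTTGTTCAATTCATAGGGGACTTCGCAAACT. The template is its reverse complement.

5'-AGTTTGCGAAGTCCCCTATGAATTGAACAAAGACAAGCCCGGCGCA-3'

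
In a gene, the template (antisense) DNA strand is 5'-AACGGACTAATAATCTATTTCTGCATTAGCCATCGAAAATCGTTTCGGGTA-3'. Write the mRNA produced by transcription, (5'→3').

5'-UACCCGAAACGAUUUUCGAUGGCUAAUGCAGAAAUAGAUUAUUAGUCCGUU-3'

RNA polymerase reads the template 3'→5' and synthesizes mRNA 5'→3' by base-pairing (A→U, T→A, G↔C). The complement of the template is TTGCCTGATTATTAGATAAAGACGTAATCGGTAGCTTTTAGCAAAGCCCAT; antiparallel, so 5'→3' the coding strand is TACCCGAAACGATTTTCGATGGCTAATGCAGAAATAGATTATTAGTCCGTT. Replace T with U for the mRNA.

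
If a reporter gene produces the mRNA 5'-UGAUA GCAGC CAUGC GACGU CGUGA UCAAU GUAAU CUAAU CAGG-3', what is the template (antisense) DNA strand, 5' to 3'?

5'-CCTGATTAGATTACATTGATCACGACGTCGCATGGCTGCTATCA-3'

Replace U with T to get the coding DNA strand: TGATAGCAGCCATGCGACGTCGTGATCAATGTAATCTAATCAGG. The template strand is its reverse complement (complement ACTATCGTCGGTACGCTGCAGCACTAGTTACATTAGATTAGTCC, then reverse).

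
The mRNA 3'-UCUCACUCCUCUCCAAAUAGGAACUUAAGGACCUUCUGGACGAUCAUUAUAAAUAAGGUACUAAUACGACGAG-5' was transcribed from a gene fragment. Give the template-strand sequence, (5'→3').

5′-AGAGTGAGGAGAGGTTTATCCTTGAATTCCTGGAAGACCTGCTAGTAATATTTATTCCATGATTATGCTGCTC-3′

Written 5'→3' the mRNA is GAGCAGCAUAAUCAUGGAAUAAAUAUUACUAGCAGGUCUUCCAGGAAUUCAAGGAUAAACCUCUCCUCACUCU, so the coding DNA strand is GAGCAGCATAATCATGGAATAAATATTACTAGCAGGTCTTCCAGGAATTCAAGGATAAACCTCTCCTCACTCT. The template is its reverse complement.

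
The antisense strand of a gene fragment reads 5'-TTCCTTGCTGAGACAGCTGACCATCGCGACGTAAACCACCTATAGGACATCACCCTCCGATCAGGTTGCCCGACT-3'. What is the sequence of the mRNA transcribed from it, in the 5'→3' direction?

5′-AGUCGGGCAACCUGAUCGGAGGGUGAUGUCCUAUAGGUGGUUUACGUCGCGAUGGUCAGCUGUCUCAGCAAGGAA-3′

The mRNA has the sequence of the coding strand (reverse complement of the template) with T→U. Reverse complement of TTCCTTGCTGAGACAGCTGACCATCGCGACGTAAACCACCTATAGGACATCACCCTCCGATCAGGTTGCCCGACT is AGTCGGGCAACCTGATCGGAGGGTGATGTCCTATAGGTGGTTTACGTCGCGATGGTCAGCTGTCTCAGCAAGGAA; then T→U.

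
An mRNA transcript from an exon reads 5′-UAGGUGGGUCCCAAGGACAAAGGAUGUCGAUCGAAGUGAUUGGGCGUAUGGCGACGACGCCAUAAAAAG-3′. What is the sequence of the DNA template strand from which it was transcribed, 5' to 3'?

5'-CTTTTTATGGCGTCGTCGCCATACGCCCAATCACTTCGATCGACATCCTTTGTCCTTGGGACCCACCTA-3'

Replace U with T to get the coding DNA strand: TAGGTGGGTCCCAAGGACAAAGGATGTCGATCGAAGTGATTGGGCGTATGGCGACGACGCCATAAAAAG. The template strand is its reverse complement (complement ATCCACCCAGGGTTCCTGTTTCCTACAGCTAGCTTCACTAACCCGCATACCGCTGCTGCGGTATTTTTC, then reverse).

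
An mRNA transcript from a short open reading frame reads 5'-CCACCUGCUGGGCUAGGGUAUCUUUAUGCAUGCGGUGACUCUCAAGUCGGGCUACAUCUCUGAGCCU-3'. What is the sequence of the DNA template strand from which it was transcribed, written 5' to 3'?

5′-AGGCTCAGAGATGTAGCCCGACTTGAGAGTCACCGCATGCATAAAGATACCCTAGCCCAGCAGGTGG-3′

Replace U with T to get the coding DNA strand: CCACCTGCTGGGCTAGGGTATCTTTATGCATGCGGTGACTCTCAAGTCGGGCTACATCTCTGAGCCT. The template strand is its reverse complement (complement GGTGGACGACCCGATCCCATAGAAATACGTACGCCACTGAGAGTTCAGCCCGATGTAGAGACTCGGA, then reverse).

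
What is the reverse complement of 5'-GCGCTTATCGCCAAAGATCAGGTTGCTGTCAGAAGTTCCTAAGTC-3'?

Complement each base (A↔T, G↔C): CGCGAATAGCGGTTTCTAGTCCAACGACAGTCTTCAAGGATTCAG. Then reverse.

5'-GACTTAGGAACTTCTGACAGCAACCTGATCTTTGGCGATAAGCGC-3'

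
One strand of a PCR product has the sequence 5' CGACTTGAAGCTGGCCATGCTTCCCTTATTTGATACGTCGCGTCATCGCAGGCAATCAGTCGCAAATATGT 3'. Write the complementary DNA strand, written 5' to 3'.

Pairing A↔T and G↔C gives GCTGAACTTCGACCGGTACGAAGGGAATAAACTATGCAGCGCAGTAGCGTCCGTTAGTCAGCGTTTATACA, running 3'→5'. Reverse for the 5'→3' convention.

5'-ACATATTTGCGACTGATTGCCTGCGATGACGCGACGTATCAAATAAGGGAAGCATGGCCAGCTTCAAGTCG-3'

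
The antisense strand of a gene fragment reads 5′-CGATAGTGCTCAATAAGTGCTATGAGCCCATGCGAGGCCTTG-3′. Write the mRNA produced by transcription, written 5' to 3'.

The mRNA has the sequence of the coding strand (reverse complement of the template) with T→U. Reverse complement of CGATAGTGCTCAATAAGTGCTATGAGCCCATGCGAGGCCTTG is CAAGGCCTCGCATGGGCTCATAGCACTTATTGAGCACTATCG; then T→U.

5'-CAAGGCCUCGCAUGGGCUCAUAGCACUUAUUGAGCACUAUCG-3'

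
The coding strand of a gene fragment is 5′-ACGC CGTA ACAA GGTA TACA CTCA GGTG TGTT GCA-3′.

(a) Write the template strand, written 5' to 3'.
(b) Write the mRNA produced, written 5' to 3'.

(a) 5'-TGCAACACACCTGAGTGTATACCTTGTTACGGCGT-3'
(b) 5'-ACGCCGUAACAAGGUAUACACUCAGGUGUGUUGCA-3'

(a) The template strand is the reverse complement of the coding strand: complement TGCGGCATTGTTCCATATGTGAGTCCACACAACGT, then reverse.
(b) mRNA matches the coding strand with T→U.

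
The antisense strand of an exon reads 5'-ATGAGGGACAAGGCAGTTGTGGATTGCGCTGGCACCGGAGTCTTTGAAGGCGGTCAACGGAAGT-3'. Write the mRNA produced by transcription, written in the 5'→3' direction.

5'-ACUUCCGUUGACCGCCUUCAAAGACUCCGGUGCCAGCGCAAUCCACAACUGCCUUGUCCCUCAU-3'

The mRNA has the sequence of the coding strand (reverse complement of the template) with T→U. Reverse complement of ATGAGGGACAAGGCAGTTGTGGATTGCGCTGGCACCGGAGTCTTTGAAGGCGGTCAACGGAAGT is ACTTCCGTTGACCGCCTTCAAAGACTCCGGTGCCAGCGCAATCCACAACTGCCTTGTCCCTCAT; then T→U.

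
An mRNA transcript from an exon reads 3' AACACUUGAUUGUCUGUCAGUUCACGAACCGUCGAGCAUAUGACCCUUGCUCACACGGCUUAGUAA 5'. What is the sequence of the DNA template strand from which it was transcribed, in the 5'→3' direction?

5'-TTGTGAACTAACAGACAGTCAAGTGCTTGGCAGCTCGTATACTGGGAACGAGTGTGCCGAATCATT-3'

Written 5'→3' the mRNA is AAUGAUUCGGCACACUCGUUCCCAGUAUACGAGCUGCCAAGCACUUGACUGUCUGUUAGUUCACAA, so the coding DNA strand is AATGATTCGGCACACTCGTTCCCAGTATACGAGCTGCCAAGCACTTGACTGTCTGTTAGTTCACAA. The template is its reverse complement.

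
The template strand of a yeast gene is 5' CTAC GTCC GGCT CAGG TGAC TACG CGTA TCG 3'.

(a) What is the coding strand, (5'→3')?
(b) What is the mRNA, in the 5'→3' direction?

(a) The coding strand is the reverse complement of the template: complement GATGCAGGCCGAGTCCACTGATGCGCATAGC, then reverse.
(b) mRNA has the coding-strand sequence with T→U.

(a) 5'-CGATACGCGTAGTCACCTGAGCCGGACGTAG-3'
(b) 5'-CGAUACGCGUAGUCACCUGAGCCGGACGUAG-3'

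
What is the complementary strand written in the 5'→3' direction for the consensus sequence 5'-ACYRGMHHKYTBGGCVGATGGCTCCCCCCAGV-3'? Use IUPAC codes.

5'-BCTGGGGGGAGCCATCBGCCVARMDDKCYRGT-3'

Standard pairs A↔T, G↔C; ambiguity codes pair R↔Y, M↔K, B↔V, H↔D. Complement (TGRYCKDDMRAVCCGBCTACCGAGGGGGGTCB), then reverse for 5'→3'.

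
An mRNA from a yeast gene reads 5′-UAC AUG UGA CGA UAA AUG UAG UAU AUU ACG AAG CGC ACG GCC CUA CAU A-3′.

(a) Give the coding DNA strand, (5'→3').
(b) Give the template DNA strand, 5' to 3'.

(a) The coding strand matches the mRNA with U→T.
(b) The template strand is the reverse complement of the coding strand.

(a) 5'-TACATGTGACGATAAATGTAGTATATTACGAAGCGCACGGCCCTACATA-3'
(b) 5′-TATGTAGGGCCGTGCGCTTCGTAATATACTACATTTATCGTCACATGTA-3′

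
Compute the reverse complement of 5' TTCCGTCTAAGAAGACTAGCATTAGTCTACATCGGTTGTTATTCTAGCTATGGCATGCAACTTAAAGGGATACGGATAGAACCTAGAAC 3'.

5′-GTTCTAGGTTCTATCCGTATCCCTTTAAGTTGCATGCCATAGCTAGAATAACAACCGATGTAGACTAATGCTAGTCTTCTTAGACGGAA-3′

Complement each base (A↔T, G↔C): AAGGCAGATTCTTCTGATCGTAATCAGATGTAGCCAACAATAAGATCGATACCGTACGTTGAATTTCCCTATGCCTATCTTGGATCTTG. Then reverse.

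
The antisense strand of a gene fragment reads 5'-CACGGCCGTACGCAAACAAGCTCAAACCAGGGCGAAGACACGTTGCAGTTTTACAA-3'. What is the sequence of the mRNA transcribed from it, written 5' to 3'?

The mRNA has the sequence of the coding strand (reverse complement of the template) with T→U. Reverse complement of CACGGCCGTACGCAAACAAGCTCAAACCAGGGCGAAGACACGTTGCAGTTTTACAA is TTGTAAAACTGCAACGTGTCTTCGCCCTGGTTTGAGCTTGTTTGCGTACGGCCGTG; then T→U.

5'-UUGUAAAACUGCAACGUGUCUUCGCCCUGGUUUGAGCUUGUUUGCGUACGGCCGUG-3'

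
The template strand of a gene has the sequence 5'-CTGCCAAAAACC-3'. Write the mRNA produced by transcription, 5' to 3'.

5'-GGUUUUUGGCAG-3'

The mRNA has the sequence of the coding strand (reverse complement of the template) with T→U. Reverse complement of CTGCCAAAAACC is GGTTTTTGGCAG; then T→U.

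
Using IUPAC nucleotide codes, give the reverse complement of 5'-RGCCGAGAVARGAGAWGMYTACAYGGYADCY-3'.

5'-RGHTRCCRTGTARKCWTCTCYTBTCTCGGCY-3'

Standard pairs A↔T, G↔C; ambiguity codes pair R↔Y, M↔K, W↔W, D↔H, V↔B. Complement (YCGGCTCTBTYCTCTWCKRATGTRCCRTHGR), then reverse for 5'→3'.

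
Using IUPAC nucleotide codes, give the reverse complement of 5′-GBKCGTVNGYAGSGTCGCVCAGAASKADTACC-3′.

Standard pairs A↔T, G↔C; ambiguity codes pair Y↔R, K↔M, S↔S, B↔V, D↔H, N↔N. Complement (CVMGCABNCRTCSCAGCGBGTCTTSMTHATGG), then reverse for 5'→3'.

5′-GGTAHTMSTTCTGBGCGACSCTRCNBACGMVC-3′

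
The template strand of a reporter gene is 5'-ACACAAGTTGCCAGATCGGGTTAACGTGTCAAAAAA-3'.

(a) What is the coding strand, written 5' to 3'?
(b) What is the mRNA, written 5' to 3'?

(a) 5'-TTTTTTGACACGTTAACCCGATCTGGCAACTTGTGT-3'
(b) 5'-UUUUUUGACACGUUAACCCGAUCUGGCAACUUGUGU-3'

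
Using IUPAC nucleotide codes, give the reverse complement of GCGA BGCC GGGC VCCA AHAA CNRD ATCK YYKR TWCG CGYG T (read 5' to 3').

Standard pairs A↔T, G↔C; ambiguity codes pair R↔Y, K↔M, W↔W, B↔V, D↔H, N↔N. Complement (CGCTVCGGCCCGBGGTTDTTGNYHTAGMRRMYAWGCGCRCA), then reverse for 5'→3'.

5'-ACRCGCGWAYMRRMGATHYNGTTDTTGGBGCCCGGCVTCGC-3'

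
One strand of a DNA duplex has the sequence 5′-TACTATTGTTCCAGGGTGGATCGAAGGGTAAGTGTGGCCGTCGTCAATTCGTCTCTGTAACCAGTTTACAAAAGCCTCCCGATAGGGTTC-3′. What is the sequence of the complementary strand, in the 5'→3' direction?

5'-GAACCCTATCGGGAGGCTTTTGTAAACTGGTTACAGAGACGAATTGACGACGGCCACACTTACCCTTCGATCCACCCTGGAACAATAGTA-3'

Pairing A↔T and G↔C gives ATGATAACAAGGTCCCACCTAGCTTCCCATTCACACCGGCAGCAGTTAAGCAGAGACATTGGTCAAATGTTTTCGGAGGGCTATCCCAAG, running 3'→5'. Reverse for the 5'→3' convention.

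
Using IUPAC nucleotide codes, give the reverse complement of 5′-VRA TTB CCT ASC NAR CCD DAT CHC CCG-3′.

Standard pairs A↔T, G↔C; ambiguity codes pair R↔Y, S↔S, B↔V, D↔H, N↔N. Complement (BYTAAVGGATSGNTYGGHHTAGDGGGC), then reverse for 5'→3'.

5'-CGGGDGATHHGGYTNGSTAGGVAATYB-3'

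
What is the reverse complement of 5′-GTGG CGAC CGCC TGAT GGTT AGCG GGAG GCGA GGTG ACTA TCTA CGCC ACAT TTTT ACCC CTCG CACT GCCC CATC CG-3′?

Reading the sequence 3'→5' and pairing each base (A↔T, G↔C) gives the reverse complement directly.

5'-CGGATGGGGCAGTGCGAGGGGTAAAAATGTGGCGTAGATAGTCACCTCGCCTCCCGCTAACCATCAGGCGGTCGCCAC-3'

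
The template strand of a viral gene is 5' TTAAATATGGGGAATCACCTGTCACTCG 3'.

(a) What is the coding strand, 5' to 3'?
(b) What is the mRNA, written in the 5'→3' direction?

(a) The coding strand is the reverse complement of the template: complement AATTTATACCCCTTAGTGGACAGTGAGC, then reverse.
(b) mRNA has the coding-strand sequence with T→U.

(a) 5'-CGAGTGACAGGTGATTCCCCATATTTAA-3'
(b) 5'-CGAGUGACAGGUGAUUCCCCAUAUUUAA-3'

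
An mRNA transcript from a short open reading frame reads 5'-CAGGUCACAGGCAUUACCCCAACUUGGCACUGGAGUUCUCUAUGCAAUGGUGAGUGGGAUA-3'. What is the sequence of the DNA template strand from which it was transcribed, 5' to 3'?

5′-TATCCCACTCACCATTGCATAGAGAACTCCAGTGCCAAGTTGGGGTAATGCCTGTGACCTG-3′

Replace U with T to get the coding DNA strand: CAGGTCACAGGCATTACCCCAACTTGGCACTGGAGTTCTCTATGCAATGGTGAGTGGGATA. The template strand is its reverse complement (complement GTCCAGTGTCCGTAATGGGGTTGAACCGTGACCTCAAGAGATACGTTACCACTCACCCTAT, then reverse).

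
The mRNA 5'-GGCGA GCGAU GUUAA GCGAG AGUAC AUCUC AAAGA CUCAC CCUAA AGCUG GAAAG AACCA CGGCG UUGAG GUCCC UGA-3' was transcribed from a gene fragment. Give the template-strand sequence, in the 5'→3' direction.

5'-TCAGGGACCTCAACGCCGTGGTTCTTTCCAGCTTTAGGGTGAGTCTTTGAGATGTACTCTCGCTTAACATCGCTCGCC-3'

Replace U with T to get the coding DNA strand: GGCGAGCGATGTTAAGCGAGAGTACATCTCAAAGACTCACCCTAAAGCTGGAAAGAACCACGGCGTTGAGGTCCCTGA. The template strand is its reverse complement (complement CCGCTCGCTACAATTCGCTCTCATGTAGAGTTTCTGAGTGGGATTTCGACCTTTCTTGGTGCCGCAACTCCAGGGACT, then reverse).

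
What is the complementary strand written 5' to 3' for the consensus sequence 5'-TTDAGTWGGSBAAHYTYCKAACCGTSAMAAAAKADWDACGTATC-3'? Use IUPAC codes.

5'-GATACGTHWHTMTTTTKTSACGGTTMGRARDTTVSCCWACTHAA-3'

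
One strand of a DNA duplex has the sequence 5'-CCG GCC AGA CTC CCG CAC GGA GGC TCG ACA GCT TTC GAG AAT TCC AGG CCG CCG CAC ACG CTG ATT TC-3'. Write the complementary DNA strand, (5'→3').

5'-GAAATCAGCGTGTGCGGCGGCCTGGAATTCTCGAAAGCTGTCGAGCCTCCGTGCGGGAGTCTGGCCGG-3'

Pairing A↔T and G↔C gives GGCCGGTCTGAGGGCGTGCCTCCGAGCTGTCGAAAGCTCTTAAGGTCCGGCGGCGTGTGCGACTAAAG, running 3'→5'. Reverse for the 5'→3' convention.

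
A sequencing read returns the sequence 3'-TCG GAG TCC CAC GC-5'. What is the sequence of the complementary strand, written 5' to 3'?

5′-AGCCTCAGGGTGCG-3′

The strand is given 3'→5', so its complement runs 5'→3' in the same left-to-right order: pair each base A↔T, G↔C.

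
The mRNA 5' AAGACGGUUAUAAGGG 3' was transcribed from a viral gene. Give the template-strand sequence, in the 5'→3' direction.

Replace U with T to get the coding DNA strand: AAGACGGTTATAAGGG. The template strand is its reverse complement (complement TTCTGCCAATATTCCC, then reverse).

5'-CCCTTATAACCGTCTT-3'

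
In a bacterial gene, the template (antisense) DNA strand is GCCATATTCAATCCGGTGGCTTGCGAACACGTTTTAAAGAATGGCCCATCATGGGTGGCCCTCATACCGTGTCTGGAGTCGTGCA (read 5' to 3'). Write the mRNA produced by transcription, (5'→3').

5'-UGCACGACUCCAGACACGGUAUGAGGGCCACCCAUGAUGGGCCAUUCUUUAAAACGUGUUCGCAAGCCACCGGAUUGAAUAUGGC-3'

The mRNA has the sequence of the coding strand (reverse complement of the template) with T→U. Reverse complement of GCCATATTCAATCCGGTGGCTTGCGAACACGTTTTAAAGAATGGCCCATCATGGGTGGCCCTCATACCGTGTCTGGAGTCGTGCA is TGCACGACTCCAGACACGGTATGAGGGCCACCCATGATGGGCCATTCTTTAAAACGTGTTCGCAAGCCACCGGATTGAATATGGC; then T→U.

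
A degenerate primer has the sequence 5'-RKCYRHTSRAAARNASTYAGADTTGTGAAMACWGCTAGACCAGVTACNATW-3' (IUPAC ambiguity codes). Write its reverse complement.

5'-WATNGTABCTGGTCTAGCWGTKTTCACAAHTCTRASTNYTTTYSADYRGMY-3'

Standard pairs A↔T, G↔C; ambiguity codes pair R↔Y, M↔K, W↔W, S↔S, D↔H, V↔B, N↔N. Complement (YMGRYDASYTTTYNTSARTCTHAACACTTKTGWCGATCTGGTCBATGNTAW), then reverse for 5'→3'.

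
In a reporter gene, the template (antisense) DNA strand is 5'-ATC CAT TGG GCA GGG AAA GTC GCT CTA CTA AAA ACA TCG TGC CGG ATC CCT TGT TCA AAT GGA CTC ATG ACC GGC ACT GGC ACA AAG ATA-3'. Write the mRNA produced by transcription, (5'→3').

5'-UAUCUUUGUGCCAGUGCCGGUCAUGAGUCCAUUUGAACAAGGGAUCCGGCACGAUGUUUUUAGUAGAGCGACUUUCCCUGCCCAAUGGAU-3'

The mRNA has the sequence of the coding strand (reverse complement of the template) with T→U. Reverse complement of ATCCATTGGGCAGGGAAAGTCGCTCTACTAAAAACATCGTGCCGGATCCCTTGTTCAAATGGACTCATGACCGGCACTGGCACAAAGATA is TATCTTTGTGCCAGTGCCGGTCATGAGTCCATTTGAACAAGGGATCCGGCACGATGTTTTTAGTAGAGCGACTTTCCCTGCCCAATGGAT; then T→U.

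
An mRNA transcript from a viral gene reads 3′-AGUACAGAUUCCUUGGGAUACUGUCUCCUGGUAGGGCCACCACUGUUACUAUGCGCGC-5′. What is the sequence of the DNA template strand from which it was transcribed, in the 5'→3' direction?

5'-TCATGTCTAAGGAACCCTATGACAGAGGACCATCCCGGTGGTGACAATGATACGCGCG-3'

Written 5'→3' the mRNA is CGCGCGUAUCAUUGUCACCACCGGGAUGGUCCUCUGUCAUAGGGUUCCUUAGACAUGA, so the coding DNA strand is CGCGCGTATCATTGTCACCACCGGGATGGTCCTCTGTCATAGGGTTCCTTAGACATGA. The template is its reverse complement.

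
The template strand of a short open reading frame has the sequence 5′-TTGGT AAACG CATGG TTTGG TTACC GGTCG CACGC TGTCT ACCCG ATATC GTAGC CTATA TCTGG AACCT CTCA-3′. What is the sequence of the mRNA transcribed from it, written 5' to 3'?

5'-UGAGAGGUUCCAGAUAUAGGCUACGAUAUCGGGUAGACAGCGUGCGACCGGUAACCAAACCAUGCGUUUACCAA-3'

The mRNA has the sequence of the coding strand (reverse complement of the template) with T→U. Reverse complement of TTGGTAAACGCATGGTTTGGTTACCGGTCGCACGCTGTCTACCCGATATCGTAGCCTATATCTGGAACCTCTCA is TGAGAGGTTCCAGATATAGGCTACGATATCGGGTAGACAGCGTGCGACCGGTAACCAAACCATGCGTTTACCAA; then T→U.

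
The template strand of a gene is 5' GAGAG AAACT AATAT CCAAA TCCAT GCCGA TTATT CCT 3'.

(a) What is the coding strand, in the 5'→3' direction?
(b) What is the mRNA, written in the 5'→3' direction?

(a) 5'-AGGAATAATCGGCATGGATTTGGATATTAGTTTCTCTC-3'
(b) 5'-AGGAAUAAUCGGCAUGGAUUUGGAUAUUAGUUUCUCUC-3'

(a) The coding strand is the reverse complement of the template: complement CTCTCTTTGATTATAGGTTTAGGTACGGCTAATAAGGA, then reverse.
(b) mRNA has the coding-strand sequence with T→U.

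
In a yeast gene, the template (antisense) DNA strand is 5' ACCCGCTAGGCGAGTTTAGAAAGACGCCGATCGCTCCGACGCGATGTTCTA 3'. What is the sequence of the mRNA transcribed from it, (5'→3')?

5'-UAGAACAUCGCGUCGGAGCGAUCGGCGUCUUUCUAAACUCGCCUAGCGGGU-3'

The mRNA has the sequence of the coding strand (reverse complement of the template) with T→U. Reverse complement of ACCCGCTAGGCGAGTTTAGAAAGACGCCGATCGCTCCGACGCGATGTTCTA is TAGAACATCGCGTCGGAGCGATCGGCGTCTTTCTAAACTCGCCTAGCGGGT; then T→U.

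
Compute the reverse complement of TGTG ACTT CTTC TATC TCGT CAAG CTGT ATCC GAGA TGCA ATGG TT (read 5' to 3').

5'-AACCATTGCATCTCGGATACAGCTTGACGAGATAGAAGAAGTCACA-3'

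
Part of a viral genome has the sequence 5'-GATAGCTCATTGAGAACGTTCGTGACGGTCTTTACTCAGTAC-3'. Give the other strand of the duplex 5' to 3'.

5'-GTACTGAGTAAAGACCGTCACGAACGTTCTCAATGAGCTATC-3'

Pairing A↔T and G↔C gives CTATCGAGTAACTCTTGCAAGCACTGCCAGAAATGAGTCATG, running 3'→5'. Reverse for the 5'→3' convention.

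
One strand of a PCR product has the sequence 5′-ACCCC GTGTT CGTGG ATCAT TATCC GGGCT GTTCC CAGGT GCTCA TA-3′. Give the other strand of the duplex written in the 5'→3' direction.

5'-TATGAGCACCTGGGAACAGCCCGGATAATGATCCACGAACACGGGGT-3'

Pairing A↔T and G↔C gives TGGGGCACAAGCACCTAGTAATAGGCCCGACAAGGGTCCACGAGTAT, running 3'→5'. Reverse for the 5'→3' convention.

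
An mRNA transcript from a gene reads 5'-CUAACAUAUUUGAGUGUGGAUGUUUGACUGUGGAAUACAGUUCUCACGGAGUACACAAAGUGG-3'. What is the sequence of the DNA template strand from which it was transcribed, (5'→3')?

5'-CCACTTTGTGTACTCCGTGAGAACTGTATTCCACAGTCAAACATCCACACTCAAATATGTTAG-3'

Replace U with T to get the coding DNA strand: CTAACATATTTGAGTGTGGATGTTTGACTGTGGAATACAGTTCTCACGGAGTACACAAAGTGG. The template strand is its reverse complement (complement GATTGTATAAACTCACACCTACAAACTGACACCTTATGTCAAGAGTGCCTCATGTGTTTCACC, then reverse).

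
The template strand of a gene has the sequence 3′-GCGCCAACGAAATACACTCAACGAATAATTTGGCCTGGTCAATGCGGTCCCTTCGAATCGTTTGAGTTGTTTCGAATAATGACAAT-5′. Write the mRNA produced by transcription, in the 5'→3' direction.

5'-CGCGGUUGCUUUAUGUGAGUUGCUUAUUAAACCGGACCAGUUACGCCAGGGAAGCUUAGCAAACUCAACAAAGCUUAUUACUGUUA-3'

Reading the template 3'→5' as shown, RNA polymerase pairs each base (A→U, T→A, G↔C) to build mRNA 5'→3' directly.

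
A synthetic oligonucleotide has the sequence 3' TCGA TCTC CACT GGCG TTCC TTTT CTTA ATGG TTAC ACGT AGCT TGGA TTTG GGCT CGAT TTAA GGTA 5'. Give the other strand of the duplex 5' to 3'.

5'-AGCTAGAGGTGACCGCAAGGAAAAGAATTACCAATGTGCATCGAACCTAAACCCGAGCTAAATTCCAT-3'

The strand is given 3'→5', so its complement runs 5'→3' in the same left-to-right order: pair each base A↔T, G↔C.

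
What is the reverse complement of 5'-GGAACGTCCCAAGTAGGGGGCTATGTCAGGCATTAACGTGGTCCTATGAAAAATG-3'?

Complement each base (A↔T, G↔C): CCTTGCAGGGTTCATCCCCCGATACAGTCCGTAATTGCACCAGGATACTTTTTAC. Then reverse.

5'-CATTTTTCATAGGACCACGTTAATGCCTGACATAGCCCCCTACTTGGGACGTTCC-3'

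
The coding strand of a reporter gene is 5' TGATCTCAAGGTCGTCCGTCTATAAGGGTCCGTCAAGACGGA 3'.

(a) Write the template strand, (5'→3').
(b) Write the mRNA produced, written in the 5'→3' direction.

(a) The template strand is the reverse complement of the coding strand: complement ACTAGAGTTCCAGCAGGCAGATATTCCCAGGCAGTTCTGCCT, then reverse.
(b) mRNA matches the coding strand with T→U.

(a) 5'-TCCGTCTTGACGGACCCTTATAGACGGACGACCTTGAGATCA-3'
(b) 5′-UGAUCUCAAGGUCGUCCGUCUAUAAGGGUCCGUCAAGACGGA-3′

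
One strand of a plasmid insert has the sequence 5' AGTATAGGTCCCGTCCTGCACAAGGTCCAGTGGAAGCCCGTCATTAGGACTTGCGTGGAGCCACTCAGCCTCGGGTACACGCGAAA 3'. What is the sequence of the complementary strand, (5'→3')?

Pairing A↔T and G↔C gives TCATATCCAGGGCAGGACGTGTTCCAGGTCACCTTCGGGCAGTAATCCTGAACGCACCTCGGTGAGTCGGAGCCCATGTGCGCTTT, running 3'→5'. Reverse for the 5'→3' convention.

5′-TTTCGCGTGTACCCGAGGCTGAGTGGCTCCACGCAAGTCCTAATGACGGGCTTCCACTGGACCTTGTGCAGGACGGGACCTATACT-3′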